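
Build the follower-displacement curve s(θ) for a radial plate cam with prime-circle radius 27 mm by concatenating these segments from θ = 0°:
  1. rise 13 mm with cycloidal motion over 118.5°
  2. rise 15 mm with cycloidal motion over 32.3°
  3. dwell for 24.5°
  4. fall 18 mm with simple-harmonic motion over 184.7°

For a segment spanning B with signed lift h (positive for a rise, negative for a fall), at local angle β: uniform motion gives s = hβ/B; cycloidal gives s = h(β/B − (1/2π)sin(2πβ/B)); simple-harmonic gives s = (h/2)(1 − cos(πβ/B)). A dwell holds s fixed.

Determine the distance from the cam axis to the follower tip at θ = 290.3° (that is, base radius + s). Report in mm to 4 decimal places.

seg 1 [0°–118.5°] cycloidal, h=13: full span → s += 13 → s = 13.0000
seg 2 [118.5°–150.8°] cycloidal, h=15: full span → s += 15 → s = 28.0000
seg 3 [150.8°–175.3°] dwell: s stays 28.0000
seg 4 [175.3°–360°] simple-harmonic, h=-18: θ=290.3° here. β=115, B=184.7. -18/2·(1 − cos(π·0.6226)) = -12.3822 → s = 15.6178
radial distance = base radius + s = 27 + 15.6178 = 42.6178

42.6178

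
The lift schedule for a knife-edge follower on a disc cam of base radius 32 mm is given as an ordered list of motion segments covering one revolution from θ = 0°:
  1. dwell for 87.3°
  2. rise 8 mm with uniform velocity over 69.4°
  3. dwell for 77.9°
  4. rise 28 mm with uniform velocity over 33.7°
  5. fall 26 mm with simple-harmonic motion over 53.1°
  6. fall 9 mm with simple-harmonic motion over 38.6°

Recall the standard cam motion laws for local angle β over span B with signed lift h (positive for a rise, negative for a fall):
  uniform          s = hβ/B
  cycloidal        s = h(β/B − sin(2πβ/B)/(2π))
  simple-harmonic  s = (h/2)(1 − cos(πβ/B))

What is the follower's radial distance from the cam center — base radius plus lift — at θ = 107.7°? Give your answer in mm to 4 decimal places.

seg 1 [0°–87.3°] dwell: s stays 0.0000
seg 2 [87.3°–156.7°] uniform, h=8: θ=107.7° here. β=20.4, B=69.4. 8·20.4/69.4 = 2.3516 → s = 2.3516
radial distance = base radius + s = 32 + 2.3516 = 34.3516

34.3516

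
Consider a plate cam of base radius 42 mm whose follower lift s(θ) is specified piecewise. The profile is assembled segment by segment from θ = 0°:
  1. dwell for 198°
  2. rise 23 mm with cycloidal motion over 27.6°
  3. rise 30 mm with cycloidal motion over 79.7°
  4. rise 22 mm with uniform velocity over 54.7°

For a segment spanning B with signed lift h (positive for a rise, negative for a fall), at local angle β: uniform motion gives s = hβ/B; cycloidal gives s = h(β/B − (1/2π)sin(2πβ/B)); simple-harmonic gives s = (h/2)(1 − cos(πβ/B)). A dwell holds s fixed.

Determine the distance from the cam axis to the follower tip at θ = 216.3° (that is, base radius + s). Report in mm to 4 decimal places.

seg 1 [0°–198°] dwell: s stays 0.0000
seg 2 [198°–225.6°] cycloidal, h=23: θ=216.3° here. β=18.3, B=27.6. 23·(0.6630 − sin(2π·0.6630)/(2π)) = 18.3777 → s = 18.3777
radial distance = base radius + s = 42 + 18.3777 = 60.3777

60.3777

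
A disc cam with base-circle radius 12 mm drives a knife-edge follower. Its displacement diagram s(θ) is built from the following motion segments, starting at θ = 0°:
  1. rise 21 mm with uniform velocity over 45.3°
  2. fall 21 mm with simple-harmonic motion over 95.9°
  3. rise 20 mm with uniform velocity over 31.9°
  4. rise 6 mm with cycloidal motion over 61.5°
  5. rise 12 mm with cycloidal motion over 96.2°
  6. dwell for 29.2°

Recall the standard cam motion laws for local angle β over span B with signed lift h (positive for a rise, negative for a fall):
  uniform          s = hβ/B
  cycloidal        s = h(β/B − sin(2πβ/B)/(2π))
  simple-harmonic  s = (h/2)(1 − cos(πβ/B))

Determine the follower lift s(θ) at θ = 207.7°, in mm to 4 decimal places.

seg 1 [0°–45.3°] uniform, h=21: full span → s += 21 → s = 21.0000
seg 2 [45.3°–141.2°] simple-harmonic, h=-21: full span → s += -21 → s = 0.0000
seg 3 [141.2°–173.1°] uniform, h=20: full span → s += 20 → s = 20.0000
seg 4 [173.1°–234.6°] cycloidal, h=6: θ=207.7° here. β=34.6, B=61.5. 6·(0.5626 − sin(2π·0.5626)/(2π)) = 3.7416 → s = 23.7416

23.7416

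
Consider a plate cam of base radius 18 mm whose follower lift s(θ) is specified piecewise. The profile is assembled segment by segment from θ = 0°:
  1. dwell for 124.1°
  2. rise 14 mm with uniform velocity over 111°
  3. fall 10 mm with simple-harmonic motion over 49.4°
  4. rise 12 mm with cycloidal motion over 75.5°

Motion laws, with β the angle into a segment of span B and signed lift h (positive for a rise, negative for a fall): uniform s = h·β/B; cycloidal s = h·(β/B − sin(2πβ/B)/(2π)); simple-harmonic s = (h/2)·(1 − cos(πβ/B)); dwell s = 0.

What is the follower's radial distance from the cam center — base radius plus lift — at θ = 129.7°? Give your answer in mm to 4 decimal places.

seg 1 [0°–124.1°] dwell: s stays 0.0000
seg 2 [124.1°–235.1°] uniform, h=14: θ=129.7° here. β=5.6, B=111. 14·5.6/111 = 0.7063 → s = 0.7063
radial distance = base radius + s = 18 + 0.7063 = 18.7063

18.7063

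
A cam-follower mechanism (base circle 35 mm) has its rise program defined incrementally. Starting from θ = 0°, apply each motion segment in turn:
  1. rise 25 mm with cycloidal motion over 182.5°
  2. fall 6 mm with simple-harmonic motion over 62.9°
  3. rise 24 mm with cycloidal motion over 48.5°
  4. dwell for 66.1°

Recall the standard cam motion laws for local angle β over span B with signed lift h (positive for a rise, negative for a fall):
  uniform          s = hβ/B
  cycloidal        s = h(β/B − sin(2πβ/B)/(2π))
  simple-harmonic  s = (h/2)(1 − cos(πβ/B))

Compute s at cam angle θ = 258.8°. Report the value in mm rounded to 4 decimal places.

seg 1 [0°–182.5°] cycloidal, h=25: full span → s += 25 → s = 25.0000
seg 2 [182.5°–245.4°] simple-harmonic, h=-6: full span → s += -6 → s = 19.0000
seg 3 [245.4°–293.9°] cycloidal, h=24: θ=258.8° here. β=13.4, B=48.5. 24·(0.2763 − sin(2π·0.2763)/(2π)) = 2.8632 → s = 21.8632

21.8632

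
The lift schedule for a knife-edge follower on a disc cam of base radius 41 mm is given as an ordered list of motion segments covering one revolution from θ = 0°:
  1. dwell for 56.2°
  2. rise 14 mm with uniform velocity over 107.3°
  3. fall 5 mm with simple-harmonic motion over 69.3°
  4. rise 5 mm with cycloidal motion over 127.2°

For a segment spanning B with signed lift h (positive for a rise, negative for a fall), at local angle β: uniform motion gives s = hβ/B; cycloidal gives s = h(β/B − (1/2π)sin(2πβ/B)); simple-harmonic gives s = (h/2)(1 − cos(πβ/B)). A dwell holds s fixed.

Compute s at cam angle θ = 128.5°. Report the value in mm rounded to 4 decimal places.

seg 1 [0°–56.2°] dwell: s stays 0.0000
seg 2 [56.2°–163.5°] uniform, h=14: θ=128.5° here. β=72.3, B=107.3. 14·72.3/107.3 = 9.4334 → s = 9.4334

9.4334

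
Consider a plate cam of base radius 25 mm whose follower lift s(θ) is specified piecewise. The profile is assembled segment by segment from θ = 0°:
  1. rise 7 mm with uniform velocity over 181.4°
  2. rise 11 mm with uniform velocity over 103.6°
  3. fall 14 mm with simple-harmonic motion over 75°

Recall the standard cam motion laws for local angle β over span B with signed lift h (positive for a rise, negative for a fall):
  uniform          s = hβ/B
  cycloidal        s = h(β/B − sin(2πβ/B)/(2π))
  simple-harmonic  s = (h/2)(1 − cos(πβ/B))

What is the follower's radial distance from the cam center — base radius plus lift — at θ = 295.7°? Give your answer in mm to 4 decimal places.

seg 1 [0°–181.4°] uniform, h=7: full span → s += 7 → s = 7.0000
seg 2 [181.4°–285°] uniform, h=11: full span → s += 11 → s = 18.0000
seg 3 [285°–360°] simple-harmonic, h=-14: θ=295.7° here. β=10.7, B=75. -14/2·(1 − cos(π·0.1427)) = -0.6914 → s = 17.3086
radial distance = base radius + s = 25 + 17.3086 = 42.3086

42.3086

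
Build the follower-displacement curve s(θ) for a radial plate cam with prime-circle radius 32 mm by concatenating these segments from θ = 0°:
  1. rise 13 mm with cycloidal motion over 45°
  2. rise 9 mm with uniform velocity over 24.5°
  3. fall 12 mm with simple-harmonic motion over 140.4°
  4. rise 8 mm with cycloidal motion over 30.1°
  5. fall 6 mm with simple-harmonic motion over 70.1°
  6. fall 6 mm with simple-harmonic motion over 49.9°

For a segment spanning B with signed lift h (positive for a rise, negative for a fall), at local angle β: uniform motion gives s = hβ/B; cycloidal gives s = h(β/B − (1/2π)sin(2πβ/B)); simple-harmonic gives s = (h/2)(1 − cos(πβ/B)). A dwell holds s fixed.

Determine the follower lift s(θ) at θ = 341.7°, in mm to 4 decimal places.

seg 1 [0°–45°] cycloidal, h=13: full span → s += 13 → s = 13.0000
seg 2 [45°–69.5°] uniform, h=9: full span → s += 9 → s = 22.0000
seg 3 [69.5°–209.9°] simple-harmonic, h=-12: full span → s += -12 → s = 10.0000
seg 4 [209.9°–240°] cycloidal, h=8: full span → s += 8 → s = 18.0000
seg 5 [240°–310.1°] simple-harmonic, h=-6: full span → s += -6 → s = 12.0000
seg 6 [310.1°–360°] simple-harmonic, h=-6: θ=341.7° here. β=31.6, B=49.9. -6/2·(1 − cos(π·0.6333)) = -4.2196 → s = 7.7804

7.7804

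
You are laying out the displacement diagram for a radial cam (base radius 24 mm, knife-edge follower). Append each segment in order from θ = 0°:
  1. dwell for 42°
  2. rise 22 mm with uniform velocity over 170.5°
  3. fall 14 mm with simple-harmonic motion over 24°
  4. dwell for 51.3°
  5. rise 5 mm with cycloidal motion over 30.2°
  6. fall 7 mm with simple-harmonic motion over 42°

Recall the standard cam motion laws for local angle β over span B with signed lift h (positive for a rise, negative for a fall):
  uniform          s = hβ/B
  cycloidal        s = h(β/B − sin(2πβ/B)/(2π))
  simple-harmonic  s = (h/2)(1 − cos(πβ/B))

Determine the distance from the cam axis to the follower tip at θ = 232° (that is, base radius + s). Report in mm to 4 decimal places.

seg 1 [0°–42°] dwell: s stays 0.0000
seg 2 [42°–212.5°] uniform, h=22: full span → s += 22 → s = 22.0000
seg 3 [212.5°–236.5°] simple-harmonic, h=-14: θ=232° here. β=19.5, B=24. -14/2·(1 − cos(π·0.8125)) = -12.8203 → s = 9.1797
radial distance = base radius + s = 24 + 9.1797 = 33.1797

33.1797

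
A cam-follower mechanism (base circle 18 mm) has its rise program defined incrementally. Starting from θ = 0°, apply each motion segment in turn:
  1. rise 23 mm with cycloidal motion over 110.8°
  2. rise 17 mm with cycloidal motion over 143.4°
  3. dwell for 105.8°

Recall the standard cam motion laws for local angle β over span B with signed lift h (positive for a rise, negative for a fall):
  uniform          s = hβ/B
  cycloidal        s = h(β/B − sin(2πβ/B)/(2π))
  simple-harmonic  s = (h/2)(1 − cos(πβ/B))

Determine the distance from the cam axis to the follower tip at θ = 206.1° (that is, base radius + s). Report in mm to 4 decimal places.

seg 1 [0°–110.8°] cycloidal, h=23: full span → s += 23 → s = 23.0000
seg 2 [110.8°–254.2°] cycloidal, h=17: θ=206.1° here. β=95.3, B=143.4. 17·(0.6646 − sin(2π·0.6646)/(2π)) = 13.6229 → s = 36.6229
radial distance = base radius + s = 18 + 36.6229 = 54.6229

54.6229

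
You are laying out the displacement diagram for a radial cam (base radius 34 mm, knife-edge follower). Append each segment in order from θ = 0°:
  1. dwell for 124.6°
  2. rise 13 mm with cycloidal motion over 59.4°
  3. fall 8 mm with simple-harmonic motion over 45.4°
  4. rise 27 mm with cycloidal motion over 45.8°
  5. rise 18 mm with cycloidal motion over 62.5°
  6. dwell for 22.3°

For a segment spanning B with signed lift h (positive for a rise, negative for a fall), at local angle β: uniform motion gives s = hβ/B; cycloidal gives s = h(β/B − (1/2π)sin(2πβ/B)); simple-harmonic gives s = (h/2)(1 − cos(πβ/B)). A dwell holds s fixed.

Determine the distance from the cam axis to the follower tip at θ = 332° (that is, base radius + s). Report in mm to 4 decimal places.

seg 1 [0°–124.6°] dwell: s stays 0.0000
seg 2 [124.6°–184°] cycloidal, h=13: full span → s += 13 → s = 13.0000
seg 3 [184°–229.4°] simple-harmonic, h=-8: full span → s += -8 → s = 5.0000
seg 4 [229.4°–275.2°] cycloidal, h=27: full span → s += 27 → s = 32.0000
seg 5 [275.2°–337.7°] cycloidal, h=18: θ=332° here. β=56.8, B=62.5. 18·(0.9088 − sin(2π·0.9088)/(2π)) = 17.9116 → s = 49.9116
radial distance = base radius + s = 34 + 49.9116 = 83.9116

83.9116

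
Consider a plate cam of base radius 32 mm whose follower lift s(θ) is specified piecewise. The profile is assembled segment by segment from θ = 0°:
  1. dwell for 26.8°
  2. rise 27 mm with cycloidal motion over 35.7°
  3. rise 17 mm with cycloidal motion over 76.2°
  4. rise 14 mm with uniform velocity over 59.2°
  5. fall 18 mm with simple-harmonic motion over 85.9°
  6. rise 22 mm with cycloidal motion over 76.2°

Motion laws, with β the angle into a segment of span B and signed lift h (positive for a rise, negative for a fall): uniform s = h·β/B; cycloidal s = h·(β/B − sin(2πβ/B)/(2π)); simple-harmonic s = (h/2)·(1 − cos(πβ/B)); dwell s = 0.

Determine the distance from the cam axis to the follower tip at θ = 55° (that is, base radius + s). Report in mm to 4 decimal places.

seg 1 [0°–26.8°] dwell: s stays 0.0000
seg 2 [26.8°–62.5°] cycloidal, h=27: θ=55° here. β=28.2, B=35.7. 27·(0.7899 − sin(2π·0.7899)/(2π)) = 25.4905 → s = 25.4905
radial distance = base radius + s = 32 + 25.4905 = 57.4905

57.4905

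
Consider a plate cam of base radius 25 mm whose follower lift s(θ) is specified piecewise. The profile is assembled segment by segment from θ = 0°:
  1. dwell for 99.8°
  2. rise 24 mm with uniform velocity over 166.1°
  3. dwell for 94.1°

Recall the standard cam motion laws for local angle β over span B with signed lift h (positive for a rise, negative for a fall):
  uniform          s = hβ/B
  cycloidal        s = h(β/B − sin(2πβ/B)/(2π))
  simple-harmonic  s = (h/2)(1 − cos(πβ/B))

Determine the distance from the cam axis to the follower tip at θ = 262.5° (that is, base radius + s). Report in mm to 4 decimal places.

seg 1 [0°–99.8°] dwell: s stays 0.0000
seg 2 [99.8°–265.9°] uniform, h=24: θ=262.5° here. β=162.7, B=166.1. 24·162.7/166.1 = 23.5087 → s = 23.5087
radial distance = base radius + s = 25 + 23.5087 = 48.5087

48.5087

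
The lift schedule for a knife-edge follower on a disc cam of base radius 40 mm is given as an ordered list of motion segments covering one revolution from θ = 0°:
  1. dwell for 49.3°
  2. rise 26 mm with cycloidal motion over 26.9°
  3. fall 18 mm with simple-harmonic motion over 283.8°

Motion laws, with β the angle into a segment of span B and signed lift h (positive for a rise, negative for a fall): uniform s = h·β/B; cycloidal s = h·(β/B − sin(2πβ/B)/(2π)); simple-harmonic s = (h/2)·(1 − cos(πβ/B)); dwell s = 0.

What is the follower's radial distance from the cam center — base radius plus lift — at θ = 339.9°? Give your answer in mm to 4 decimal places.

seg 1 [0°–49.3°] dwell: s stays 0.0000
seg 2 [49.3°–76.2°] cycloidal, h=26: full span → s += 26 → s = 26.0000
seg 3 [76.2°–360°] simple-harmonic, h=-18: θ=339.9° here. β=263.7, B=283.8. -18/2·(1 − cos(π·0.9292)) = -17.7781 → s = 8.2219
radial distance = base radius + s = 40 + 8.2219 = 48.2219

48.2219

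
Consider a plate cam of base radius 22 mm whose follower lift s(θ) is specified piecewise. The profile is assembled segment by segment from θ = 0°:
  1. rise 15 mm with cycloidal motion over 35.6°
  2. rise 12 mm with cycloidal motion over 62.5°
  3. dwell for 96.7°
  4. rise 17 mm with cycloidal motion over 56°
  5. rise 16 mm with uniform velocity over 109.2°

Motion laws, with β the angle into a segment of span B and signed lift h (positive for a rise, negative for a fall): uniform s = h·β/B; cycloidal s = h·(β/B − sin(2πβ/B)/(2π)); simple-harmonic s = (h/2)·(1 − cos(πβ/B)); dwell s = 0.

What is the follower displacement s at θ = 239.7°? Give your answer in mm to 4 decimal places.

seg 1 [0°–35.6°] cycloidal, h=15: full span → s += 15 → s = 15.0000
seg 2 [35.6°–98.1°] cycloidal, h=12: full span → s += 12 → s = 27.0000
seg 3 [98.1°–194.8°] dwell: s stays 27.0000
seg 4 [194.8°–250.8°] cycloidal, h=17: θ=239.7° here. β=44.9, B=56. 17·(0.8018 − sin(2π·0.8018)/(2π)) = 16.1940 → s = 43.1940

43.1940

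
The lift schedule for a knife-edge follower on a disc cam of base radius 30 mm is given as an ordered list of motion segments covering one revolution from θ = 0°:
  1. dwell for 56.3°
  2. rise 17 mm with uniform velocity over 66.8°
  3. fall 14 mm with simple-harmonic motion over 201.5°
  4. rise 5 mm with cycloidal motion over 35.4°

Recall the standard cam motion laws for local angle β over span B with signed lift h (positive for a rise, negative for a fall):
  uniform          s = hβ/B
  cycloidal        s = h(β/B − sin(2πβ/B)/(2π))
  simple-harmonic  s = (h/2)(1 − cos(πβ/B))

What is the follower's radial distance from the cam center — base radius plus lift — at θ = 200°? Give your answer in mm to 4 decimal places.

seg 1 [0°–56.3°] dwell: s stays 0.0000
seg 2 [56.3°–123.1°] uniform, h=17: full span → s += 17 → s = 17.0000
seg 3 [123.1°–324.6°] simple-harmonic, h=-14: θ=200° here. β=76.9, B=201.5. -14/2·(1 − cos(π·0.3816)) = -4.4566 → s = 12.5434
radial distance = base radius + s = 30 + 12.5434 = 42.5434

42.5434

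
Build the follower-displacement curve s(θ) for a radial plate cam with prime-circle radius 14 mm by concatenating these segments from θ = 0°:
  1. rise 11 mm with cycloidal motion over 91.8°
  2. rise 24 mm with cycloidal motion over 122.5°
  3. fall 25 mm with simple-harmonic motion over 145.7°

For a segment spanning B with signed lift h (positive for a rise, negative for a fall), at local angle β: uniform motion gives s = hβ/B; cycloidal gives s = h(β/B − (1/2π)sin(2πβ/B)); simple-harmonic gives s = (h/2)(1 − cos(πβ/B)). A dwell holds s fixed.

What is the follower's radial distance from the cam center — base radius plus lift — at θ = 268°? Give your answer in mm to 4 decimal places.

seg 1 [0°–91.8°] cycloidal, h=11: full span → s += 11 → s = 11.0000
seg 2 [91.8°–214.3°] cycloidal, h=24: full span → s += 24 → s = 35.0000
seg 3 [214.3°–360°] simple-harmonic, h=-25: θ=268° here. β=53.7, B=145.7. -25/2·(1 − cos(π·0.3686)) = -7.4840 → s = 27.5160
radial distance = base radius + s = 14 + 27.5160 = 41.5160

41.5160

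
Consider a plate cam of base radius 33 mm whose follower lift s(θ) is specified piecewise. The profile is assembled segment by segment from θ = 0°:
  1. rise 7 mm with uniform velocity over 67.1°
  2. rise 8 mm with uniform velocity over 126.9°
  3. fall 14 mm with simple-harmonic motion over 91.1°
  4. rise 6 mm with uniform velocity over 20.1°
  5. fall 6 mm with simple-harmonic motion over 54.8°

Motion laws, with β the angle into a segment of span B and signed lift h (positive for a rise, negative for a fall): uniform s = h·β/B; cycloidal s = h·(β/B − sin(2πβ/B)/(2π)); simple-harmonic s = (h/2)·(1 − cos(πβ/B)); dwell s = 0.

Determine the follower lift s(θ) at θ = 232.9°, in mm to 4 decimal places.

seg 1 [0°–67.1°] uniform, h=7: full span → s += 7 → s = 7.0000
seg 2 [67.1°–194°] uniform, h=8: full span → s += 8 → s = 15.0000
seg 3 [194°–285.1°] simple-harmonic, h=-14: θ=232.9° here. β=38.9, B=91.1. -14/2·(1 − cos(π·0.4270)) = -5.4088 → s = 9.5912

9.5912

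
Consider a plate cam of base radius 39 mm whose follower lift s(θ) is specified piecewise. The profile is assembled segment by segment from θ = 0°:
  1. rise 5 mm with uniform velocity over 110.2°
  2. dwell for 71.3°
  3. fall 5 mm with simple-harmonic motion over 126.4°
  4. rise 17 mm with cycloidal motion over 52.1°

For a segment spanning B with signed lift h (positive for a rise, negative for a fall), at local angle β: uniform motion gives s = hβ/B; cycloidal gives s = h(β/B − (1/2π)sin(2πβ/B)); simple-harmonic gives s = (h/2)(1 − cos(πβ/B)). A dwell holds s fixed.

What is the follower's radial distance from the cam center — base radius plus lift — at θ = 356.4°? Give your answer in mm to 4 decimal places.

seg 1 [0°–110.2°] uniform, h=5: full span → s += 5 → s = 5.0000
seg 2 [110.2°–181.5°] dwell: s stays 5.0000
seg 3 [181.5°–307.9°] simple-harmonic, h=-5: full span → s += -5 → s = 0.0000
seg 4 [307.9°–360°] cycloidal, h=17: θ=356.4° here. β=48.5, B=52.1. 17·(0.9309 − sin(2π·0.9309)/(2π)) = 16.9634 → s = 16.9634
radial distance = base radius + s = 39 + 16.9634 = 55.9634

55.9634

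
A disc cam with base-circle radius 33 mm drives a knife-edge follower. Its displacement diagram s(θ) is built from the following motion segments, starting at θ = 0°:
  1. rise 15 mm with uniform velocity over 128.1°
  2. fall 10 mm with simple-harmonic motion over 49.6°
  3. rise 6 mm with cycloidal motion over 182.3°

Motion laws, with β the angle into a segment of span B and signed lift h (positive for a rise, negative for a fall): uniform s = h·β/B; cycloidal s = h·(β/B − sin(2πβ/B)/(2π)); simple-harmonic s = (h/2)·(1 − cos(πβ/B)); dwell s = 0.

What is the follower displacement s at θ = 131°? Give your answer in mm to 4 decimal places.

seg 1 [0°–128.1°] uniform, h=15: full span → s += 15 → s = 15.0000
seg 2 [128.1°–177.7°] simple-harmonic, h=-10: θ=131° here. β=2.9, B=49.6. -10/2·(1 − cos(π·0.0585)) = -0.0841 → s = 14.9159

14.9159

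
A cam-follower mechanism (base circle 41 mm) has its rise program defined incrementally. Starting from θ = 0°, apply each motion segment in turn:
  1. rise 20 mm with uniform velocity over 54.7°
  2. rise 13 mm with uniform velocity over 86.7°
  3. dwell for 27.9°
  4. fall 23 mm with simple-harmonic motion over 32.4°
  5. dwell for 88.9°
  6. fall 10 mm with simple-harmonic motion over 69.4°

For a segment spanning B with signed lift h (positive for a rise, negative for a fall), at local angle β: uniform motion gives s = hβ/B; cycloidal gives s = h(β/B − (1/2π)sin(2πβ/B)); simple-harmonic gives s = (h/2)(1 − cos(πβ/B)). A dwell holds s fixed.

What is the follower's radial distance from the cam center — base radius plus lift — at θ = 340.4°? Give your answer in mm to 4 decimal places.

seg 1 [0°–54.7°] uniform, h=20: full span → s += 20 → s = 20.0000
seg 2 [54.7°–141.4°] uniform, h=13: full span → s += 13 → s = 33.0000
seg 3 [141.4°–169.3°] dwell: s stays 33.0000
seg 4 [169.3°–201.7°] simple-harmonic, h=-23: full span → s += -23 → s = 10.0000
seg 5 [201.7°–290.6°] dwell: s stays 10.0000
seg 6 [290.6°–360°] simple-harmonic, h=-10: θ=340.4° here. β=49.8, B=69.4. -10/2·(1 − cos(π·0.7176)) = -8.1577 → s = 1.8423
radial distance = base radius + s = 41 + 1.8423 = 42.8423

42.8423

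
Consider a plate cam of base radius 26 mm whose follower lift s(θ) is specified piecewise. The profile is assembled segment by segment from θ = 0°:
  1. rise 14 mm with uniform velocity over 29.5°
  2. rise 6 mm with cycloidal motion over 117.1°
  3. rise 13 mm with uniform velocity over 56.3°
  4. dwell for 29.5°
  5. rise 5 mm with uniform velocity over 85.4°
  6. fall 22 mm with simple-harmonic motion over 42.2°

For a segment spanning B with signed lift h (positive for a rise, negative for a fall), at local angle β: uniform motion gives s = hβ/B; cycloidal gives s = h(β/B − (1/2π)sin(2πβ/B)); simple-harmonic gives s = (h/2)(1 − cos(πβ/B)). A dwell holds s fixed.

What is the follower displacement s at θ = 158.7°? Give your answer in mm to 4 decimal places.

seg 1 [0°–29.5°] uniform, h=14: full span → s += 14 → s = 14.0000
seg 2 [29.5°–146.6°] cycloidal, h=6: full span → s += 6 → s = 20.0000
seg 3 [146.6°–202.9°] uniform, h=13: θ=158.7° here. β=12.1, B=56.3. 13·12.1/56.3 = 2.7940 → s = 22.7940

22.7940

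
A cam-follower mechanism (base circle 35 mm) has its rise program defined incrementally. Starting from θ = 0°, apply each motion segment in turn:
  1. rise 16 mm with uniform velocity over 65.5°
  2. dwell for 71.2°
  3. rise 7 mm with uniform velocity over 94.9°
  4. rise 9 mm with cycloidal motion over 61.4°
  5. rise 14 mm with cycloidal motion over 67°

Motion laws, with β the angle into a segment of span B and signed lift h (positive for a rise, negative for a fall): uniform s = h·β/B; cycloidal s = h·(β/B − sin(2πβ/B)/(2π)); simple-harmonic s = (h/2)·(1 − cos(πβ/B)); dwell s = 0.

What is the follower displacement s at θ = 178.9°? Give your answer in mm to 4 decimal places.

seg 1 [0°–65.5°] uniform, h=16: full span → s += 16 → s = 16.0000
seg 2 [65.5°–136.7°] dwell: s stays 16.0000
seg 3 [136.7°–231.6°] uniform, h=7: θ=178.9° here. β=42.2, B=94.9. 7·42.2/94.9 = 3.1128 → s = 19.1128

19.1128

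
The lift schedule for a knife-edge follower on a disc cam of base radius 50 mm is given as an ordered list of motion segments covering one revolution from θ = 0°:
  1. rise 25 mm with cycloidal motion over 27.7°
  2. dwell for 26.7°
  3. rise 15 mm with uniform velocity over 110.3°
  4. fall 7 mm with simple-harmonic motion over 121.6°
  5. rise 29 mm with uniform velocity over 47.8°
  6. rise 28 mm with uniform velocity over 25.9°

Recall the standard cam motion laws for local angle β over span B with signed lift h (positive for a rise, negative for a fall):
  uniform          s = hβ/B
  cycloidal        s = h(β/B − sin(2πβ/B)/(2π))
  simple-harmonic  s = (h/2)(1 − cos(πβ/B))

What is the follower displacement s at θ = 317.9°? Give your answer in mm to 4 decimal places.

seg 1 [0°–27.7°] cycloidal, h=25: full span → s += 25 → s = 25.0000
seg 2 [27.7°–54.4°] dwell: s stays 25.0000
seg 3 [54.4°–164.7°] uniform, h=15: full span → s += 15 → s = 40.0000
seg 4 [164.7°–286.3°] simple-harmonic, h=-7: full span → s += -7 → s = 33.0000
seg 5 [286.3°–334.1°] uniform, h=29: θ=317.9° here. β=31.6, B=47.8. 29·31.6/47.8 = 19.1715 → s = 52.1715

52.1715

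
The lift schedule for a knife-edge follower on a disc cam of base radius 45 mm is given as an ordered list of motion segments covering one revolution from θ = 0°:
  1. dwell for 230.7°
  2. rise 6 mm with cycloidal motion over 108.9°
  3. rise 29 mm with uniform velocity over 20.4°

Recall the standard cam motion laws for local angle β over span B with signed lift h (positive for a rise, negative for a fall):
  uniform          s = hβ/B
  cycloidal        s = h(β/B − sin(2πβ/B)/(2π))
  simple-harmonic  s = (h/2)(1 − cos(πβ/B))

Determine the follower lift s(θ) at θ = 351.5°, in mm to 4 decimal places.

seg 1 [0°–230.7°] dwell: s stays 0.0000
seg 2 [230.7°–339.6°] cycloidal, h=6: full span → s += 6 → s = 6.0000
seg 3 [339.6°–360°] uniform, h=29: θ=351.5° here. β=11.9, B=20.4. 29·11.9/20.4 = 16.9167 → s = 22.9167

22.9167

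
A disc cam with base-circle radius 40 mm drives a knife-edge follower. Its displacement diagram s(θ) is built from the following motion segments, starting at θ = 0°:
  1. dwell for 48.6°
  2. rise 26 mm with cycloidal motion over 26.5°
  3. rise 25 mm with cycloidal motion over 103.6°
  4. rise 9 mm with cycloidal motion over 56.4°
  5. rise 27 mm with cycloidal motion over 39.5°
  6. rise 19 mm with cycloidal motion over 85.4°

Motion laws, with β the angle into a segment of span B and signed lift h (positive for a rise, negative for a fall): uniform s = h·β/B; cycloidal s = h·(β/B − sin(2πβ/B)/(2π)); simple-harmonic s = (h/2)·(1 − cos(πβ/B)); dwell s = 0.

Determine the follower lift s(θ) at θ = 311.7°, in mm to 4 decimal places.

seg 1 [0°–48.6°] dwell: s stays 0.0000
seg 2 [48.6°–75.1°] cycloidal, h=26: full span → s += 26 → s = 26.0000
seg 3 [75.1°–178.7°] cycloidal, h=25: full span → s += 25 → s = 51.0000
seg 4 [178.7°–235.1°] cycloidal, h=9: full span → s += 9 → s = 60.0000
seg 5 [235.1°–274.6°] cycloidal, h=27: full span → s += 27 → s = 87.0000
seg 6 [274.6°–360°] cycloidal, h=19: θ=311.7° here. β=37.1, B=85.4. 19·(0.4344 − sin(2π·0.4344)/(2π)) = 7.0431 → s = 94.0431

94.0431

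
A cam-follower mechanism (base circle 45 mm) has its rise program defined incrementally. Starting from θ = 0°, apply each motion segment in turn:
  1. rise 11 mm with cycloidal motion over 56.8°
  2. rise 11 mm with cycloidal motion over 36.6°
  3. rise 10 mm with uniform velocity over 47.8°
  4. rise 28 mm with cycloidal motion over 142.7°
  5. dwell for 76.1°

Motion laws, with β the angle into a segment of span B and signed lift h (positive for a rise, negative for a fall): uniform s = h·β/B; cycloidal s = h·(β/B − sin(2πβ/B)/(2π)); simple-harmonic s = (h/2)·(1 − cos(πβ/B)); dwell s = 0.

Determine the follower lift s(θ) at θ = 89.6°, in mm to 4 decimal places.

seg 1 [0°–56.8°] cycloidal, h=11: full span → s += 11 → s = 11.0000
seg 2 [56.8°–93.4°] cycloidal, h=11: θ=89.6° here. β=32.8, B=36.6. 11·(0.8962 − sin(2π·0.8962)/(2π)) = 10.9207 → s = 21.9207

21.9207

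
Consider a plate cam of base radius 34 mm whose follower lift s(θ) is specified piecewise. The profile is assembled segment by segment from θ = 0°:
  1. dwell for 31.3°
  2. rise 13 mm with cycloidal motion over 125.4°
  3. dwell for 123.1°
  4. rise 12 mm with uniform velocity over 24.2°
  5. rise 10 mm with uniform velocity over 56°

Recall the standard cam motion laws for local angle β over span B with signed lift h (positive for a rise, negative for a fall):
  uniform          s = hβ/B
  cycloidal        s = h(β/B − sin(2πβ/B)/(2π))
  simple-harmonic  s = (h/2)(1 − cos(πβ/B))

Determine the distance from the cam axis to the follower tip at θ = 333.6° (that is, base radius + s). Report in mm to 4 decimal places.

seg 1 [0°–31.3°] dwell: s stays 0.0000
seg 2 [31.3°–156.7°] cycloidal, h=13: full span → s += 13 → s = 13.0000
seg 3 [156.7°–279.8°] dwell: s stays 13.0000
seg 4 [279.8°–304°] uniform, h=12: full span → s += 12 → s = 25.0000
seg 5 [304°–360°] uniform, h=10: θ=333.6° here. β=29.6, B=56. 10·29.6/56 = 5.2857 → s = 30.2857
radial distance = base radius + s = 34 + 30.2857 = 64.2857

64.2857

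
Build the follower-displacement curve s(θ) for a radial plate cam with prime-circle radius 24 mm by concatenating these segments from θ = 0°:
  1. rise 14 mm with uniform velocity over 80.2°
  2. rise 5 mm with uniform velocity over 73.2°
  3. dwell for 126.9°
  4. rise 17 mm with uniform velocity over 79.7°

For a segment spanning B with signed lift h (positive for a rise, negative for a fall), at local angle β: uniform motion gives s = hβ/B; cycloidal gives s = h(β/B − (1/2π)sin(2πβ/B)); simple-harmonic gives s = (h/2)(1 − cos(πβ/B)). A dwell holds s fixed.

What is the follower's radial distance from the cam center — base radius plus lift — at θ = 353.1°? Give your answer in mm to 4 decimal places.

seg 1 [0°–80.2°] uniform, h=14: full span → s += 14 → s = 14.0000
seg 2 [80.2°–153.4°] uniform, h=5: full span → s += 5 → s = 19.0000
seg 3 [153.4°–280.3°] dwell: s stays 19.0000
seg 4 [280.3°–360°] uniform, h=17: θ=353.1° here. β=72.8, B=79.7. 17·72.8/79.7 = 15.5282 → s = 34.5282
radial distance = base radius + s = 24 + 34.5282 = 58.5282

58.5282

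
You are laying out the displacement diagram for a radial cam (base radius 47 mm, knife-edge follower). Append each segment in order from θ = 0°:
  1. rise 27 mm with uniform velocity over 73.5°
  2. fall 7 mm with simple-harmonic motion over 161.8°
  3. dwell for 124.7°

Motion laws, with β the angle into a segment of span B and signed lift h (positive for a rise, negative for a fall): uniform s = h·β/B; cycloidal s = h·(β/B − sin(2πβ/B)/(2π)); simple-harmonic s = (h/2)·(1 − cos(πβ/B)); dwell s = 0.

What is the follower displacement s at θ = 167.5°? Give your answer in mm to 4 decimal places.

seg 1 [0°–73.5°] uniform, h=27: full span → s += 27 → s = 27.0000
seg 2 [73.5°–235.3°] simple-harmonic, h=-7: θ=167.5° here. β=94, B=161.8. -7/2·(1 − cos(π·0.5810)) = -4.3807 → s = 22.6193

22.6193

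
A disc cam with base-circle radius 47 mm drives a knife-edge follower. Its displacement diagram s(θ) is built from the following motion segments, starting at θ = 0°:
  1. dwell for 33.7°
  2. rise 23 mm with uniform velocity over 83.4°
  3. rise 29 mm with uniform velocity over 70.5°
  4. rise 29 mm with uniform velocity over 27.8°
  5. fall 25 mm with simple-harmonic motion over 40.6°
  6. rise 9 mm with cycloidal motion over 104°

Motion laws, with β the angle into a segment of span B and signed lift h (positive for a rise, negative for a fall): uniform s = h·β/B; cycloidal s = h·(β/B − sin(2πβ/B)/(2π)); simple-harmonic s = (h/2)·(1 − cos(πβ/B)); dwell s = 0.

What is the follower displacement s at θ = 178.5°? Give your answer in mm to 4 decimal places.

seg 1 [0°–33.7°] dwell: s stays 0.0000
seg 2 [33.7°–117.1°] uniform, h=23: full span → s += 23 → s = 23.0000
seg 3 [117.1°–187.6°] uniform, h=29: θ=178.5° here. β=61.4, B=70.5. 29·61.4/70.5 = 25.2567 → s = 48.2567

48.2567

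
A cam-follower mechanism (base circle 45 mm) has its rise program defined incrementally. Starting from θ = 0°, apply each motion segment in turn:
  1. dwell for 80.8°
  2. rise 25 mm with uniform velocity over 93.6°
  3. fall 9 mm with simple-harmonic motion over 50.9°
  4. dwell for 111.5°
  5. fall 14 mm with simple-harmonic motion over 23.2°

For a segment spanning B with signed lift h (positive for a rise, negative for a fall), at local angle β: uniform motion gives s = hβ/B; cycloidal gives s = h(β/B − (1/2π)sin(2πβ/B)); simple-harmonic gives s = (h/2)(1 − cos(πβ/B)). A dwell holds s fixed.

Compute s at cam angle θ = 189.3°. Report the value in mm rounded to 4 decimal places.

seg 1 [0°–80.8°] dwell: s stays 0.0000
seg 2 [80.8°–174.4°] uniform, h=25: full span → s += 25 → s = 25.0000
seg 3 [174.4°–225.3°] simple-harmonic, h=-9: θ=189.3° here. β=14.9, B=50.9. -9/2·(1 − cos(π·0.2927)) = -1.7725 → s = 23.2275

23.2275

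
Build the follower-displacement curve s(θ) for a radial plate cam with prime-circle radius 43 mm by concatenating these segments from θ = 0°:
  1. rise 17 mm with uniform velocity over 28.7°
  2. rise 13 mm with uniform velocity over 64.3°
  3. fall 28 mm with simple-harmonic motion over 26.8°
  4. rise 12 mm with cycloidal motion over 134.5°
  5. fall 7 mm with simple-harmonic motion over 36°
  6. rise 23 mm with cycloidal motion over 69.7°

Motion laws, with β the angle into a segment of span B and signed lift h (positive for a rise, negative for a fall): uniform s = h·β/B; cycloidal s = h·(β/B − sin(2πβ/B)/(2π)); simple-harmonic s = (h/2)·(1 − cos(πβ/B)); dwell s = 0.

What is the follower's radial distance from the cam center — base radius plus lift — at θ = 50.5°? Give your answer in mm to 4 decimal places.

seg 1 [0°–28.7°] uniform, h=17: full span → s += 17 → s = 17.0000
seg 2 [28.7°–93°] uniform, h=13: θ=50.5° here. β=21.8, B=64.3. 13·21.8/64.3 = 4.4075 → s = 21.4075
radial distance = base radius + s = 43 + 21.4075 = 64.4075

64.4075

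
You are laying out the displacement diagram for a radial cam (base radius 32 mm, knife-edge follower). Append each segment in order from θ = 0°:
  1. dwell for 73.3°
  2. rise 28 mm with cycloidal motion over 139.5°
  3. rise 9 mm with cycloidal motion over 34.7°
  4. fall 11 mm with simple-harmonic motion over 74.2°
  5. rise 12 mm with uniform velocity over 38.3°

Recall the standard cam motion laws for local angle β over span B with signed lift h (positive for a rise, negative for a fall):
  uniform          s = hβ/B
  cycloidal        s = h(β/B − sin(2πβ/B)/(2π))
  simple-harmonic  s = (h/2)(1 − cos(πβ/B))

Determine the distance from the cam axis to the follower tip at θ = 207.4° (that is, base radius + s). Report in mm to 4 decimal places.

seg 1 [0°–73.3°] dwell: s stays 0.0000
seg 2 [73.3°–212.8°] cycloidal, h=28: θ=207.4° here. β=134.1, B=139.5. 28·(0.9613 − sin(2π·0.9613)/(2π)) = 27.9893 → s = 27.9893
radial distance = base radius + s = 32 + 27.9893 = 59.9893

59.9893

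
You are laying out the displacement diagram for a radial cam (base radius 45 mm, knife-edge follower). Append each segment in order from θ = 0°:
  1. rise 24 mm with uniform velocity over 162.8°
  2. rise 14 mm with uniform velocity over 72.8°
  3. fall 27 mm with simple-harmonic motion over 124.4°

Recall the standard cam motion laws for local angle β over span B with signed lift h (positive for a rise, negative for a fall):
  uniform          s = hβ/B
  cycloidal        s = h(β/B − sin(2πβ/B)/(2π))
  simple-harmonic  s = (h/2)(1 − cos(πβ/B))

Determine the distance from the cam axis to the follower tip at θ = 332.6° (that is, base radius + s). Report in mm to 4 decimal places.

seg 1 [0°–162.8°] uniform, h=24: full span → s += 24 → s = 24.0000
seg 2 [162.8°–235.6°] uniform, h=14: full span → s += 14 → s = 38.0000
seg 3 [235.6°–360°] simple-harmonic, h=-27: θ=332.6° here. β=97, B=124.4. -27/2·(1 − cos(π·0.7797)) = -23.8950 → s = 14.1050
radial distance = base radius + s = 45 + 14.1050 = 59.1050

59.1050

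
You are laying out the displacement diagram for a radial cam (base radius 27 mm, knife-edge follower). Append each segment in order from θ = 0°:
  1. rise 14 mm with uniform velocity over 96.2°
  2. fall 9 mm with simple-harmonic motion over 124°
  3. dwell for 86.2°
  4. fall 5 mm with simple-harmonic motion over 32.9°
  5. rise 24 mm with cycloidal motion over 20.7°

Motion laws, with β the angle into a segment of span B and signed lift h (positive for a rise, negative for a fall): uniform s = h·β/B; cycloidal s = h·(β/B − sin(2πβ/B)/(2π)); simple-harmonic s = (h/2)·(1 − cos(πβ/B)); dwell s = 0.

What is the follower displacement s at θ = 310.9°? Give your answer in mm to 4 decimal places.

seg 1 [0°–96.2°] uniform, h=14: full span → s += 14 → s = 14.0000
seg 2 [96.2°–220.2°] simple-harmonic, h=-9: full span → s += -9 → s = 5.0000
seg 3 [220.2°–306.4°] dwell: s stays 5.0000
seg 4 [306.4°–339.3°] simple-harmonic, h=-5: θ=310.9° here. β=4.5, B=32.9. -5/2·(1 − cos(π·0.1368)) = -0.2273 → s = 4.7727

4.7727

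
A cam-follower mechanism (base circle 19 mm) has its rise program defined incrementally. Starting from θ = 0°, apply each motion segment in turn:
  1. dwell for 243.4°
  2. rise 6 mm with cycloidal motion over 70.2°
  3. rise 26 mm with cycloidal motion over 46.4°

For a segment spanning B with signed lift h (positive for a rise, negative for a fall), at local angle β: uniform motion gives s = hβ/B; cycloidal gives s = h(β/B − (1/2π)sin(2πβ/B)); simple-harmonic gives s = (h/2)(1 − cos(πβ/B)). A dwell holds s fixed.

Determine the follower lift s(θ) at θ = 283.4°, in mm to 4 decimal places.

seg 1 [0°–243.4°] dwell: s stays 0.0000
seg 2 [243.4°–313.6°] cycloidal, h=6: θ=283.4° here. β=40, B=70.2. 6·(0.5698 − sin(2π·0.5698)/(2π)) = 3.8243 → s = 3.8243

3.8243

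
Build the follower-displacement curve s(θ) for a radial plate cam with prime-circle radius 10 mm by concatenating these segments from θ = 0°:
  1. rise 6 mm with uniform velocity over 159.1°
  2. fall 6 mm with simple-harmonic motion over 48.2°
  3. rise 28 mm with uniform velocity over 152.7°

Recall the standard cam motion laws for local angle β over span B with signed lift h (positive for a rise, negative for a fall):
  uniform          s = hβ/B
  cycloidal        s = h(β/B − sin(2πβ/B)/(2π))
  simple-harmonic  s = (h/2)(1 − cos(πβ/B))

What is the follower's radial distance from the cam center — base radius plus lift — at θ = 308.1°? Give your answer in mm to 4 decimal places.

seg 1 [0°–159.1°] uniform, h=6: full span → s += 6 → s = 6.0000
seg 2 [159.1°–207.3°] simple-harmonic, h=-6: full span → s += -6 → s = 0.0000
seg 3 [207.3°–360°] uniform, h=28: θ=308.1° here. β=100.8, B=152.7. 28·100.8/152.7 = 18.4833 → s = 18.4833
radial distance = base radius + s = 10 + 18.4833 = 28.4833

28.4833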